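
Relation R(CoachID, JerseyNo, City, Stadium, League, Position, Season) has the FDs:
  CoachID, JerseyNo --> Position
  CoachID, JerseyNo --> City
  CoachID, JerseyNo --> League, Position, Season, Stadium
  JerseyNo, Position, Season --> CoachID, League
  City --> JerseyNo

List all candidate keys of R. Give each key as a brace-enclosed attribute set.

Closure of {City, CoachID} is {City, CoachID, JerseyNo, League, Position, Season, Stadium}, the whole schema; {City, CoachID} is a candidate key.
Closure of {CoachID, JerseyNo} is {City, CoachID, JerseyNo, League, Position, Season, Stadium}, the whole schema; {CoachID, JerseyNo} is a candidate key.
Closure of {City, Position, Season} is {City, CoachID, JerseyNo, League, Position, Season, Stadium}, the whole schema; {City, Position, Season} is a candidate key.
Closure of {JerseyNo, Position, Season} is {City, CoachID, JerseyNo, League, Position, Season, Stadium}, the whole schema; {JerseyNo, Position, Season} is a candidate key.
These are minimal and exhaustive — every other superkey contains one of them.

{City, CoachID}, {City, Position, Season}, {CoachID, JerseyNo}, {JerseyNo, Position, Season}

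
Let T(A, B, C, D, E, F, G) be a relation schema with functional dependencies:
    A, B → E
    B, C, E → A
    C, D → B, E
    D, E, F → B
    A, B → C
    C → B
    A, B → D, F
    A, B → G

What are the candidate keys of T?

{A, B} is a candidate key since {A, B}⁺ = {A, B, C, D, E, F, G} covers every attribute.
{A, C} is a candidate key since {A, C}⁺ = {A, B, C, D, E, F, G} covers every attribute.
{C, D} is a candidate key since {C, D}⁺ = {A, B, C, D, E, F, G} covers every attribute.
{C, E} is a candidate key since {C, E}⁺ = {A, B, C, D, E, F, G} covers every attribute.
{A, D, E, F} is a candidate key since {A, D, E, F}⁺ = {A, B, C, D, E, F, G} covers every attribute.
No proper subset of any of these is a key, and no other minimal superkey exists.

{A, B}, {A, C}, {A, D, E, F}, {C, D}, {C, E}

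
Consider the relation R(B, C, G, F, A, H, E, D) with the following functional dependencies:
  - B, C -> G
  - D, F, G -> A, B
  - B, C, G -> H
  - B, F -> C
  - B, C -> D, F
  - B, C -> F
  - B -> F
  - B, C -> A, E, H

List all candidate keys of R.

Closure of {B} is {A, B, C, D, E, F, G, H}, the whole schema; {B} is a candidate key.
Closure of {D, F, G} is {A, B, C, D, E, F, G, H}, the whole schema; {D, F, G} is a candidate key.
No proper subset of any of these is a key, and no other minimal superkey exists.

{B}, {D, F, G}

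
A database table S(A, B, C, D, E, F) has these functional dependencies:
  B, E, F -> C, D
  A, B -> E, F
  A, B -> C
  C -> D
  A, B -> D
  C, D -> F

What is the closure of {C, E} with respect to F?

Start with {C, E}.
C -> D applies; add {D} → now {C, D, E}.
C, D -> F applies; add {F} → now {C, D, E, F}.
No further FD applies.

{C, D, E, F}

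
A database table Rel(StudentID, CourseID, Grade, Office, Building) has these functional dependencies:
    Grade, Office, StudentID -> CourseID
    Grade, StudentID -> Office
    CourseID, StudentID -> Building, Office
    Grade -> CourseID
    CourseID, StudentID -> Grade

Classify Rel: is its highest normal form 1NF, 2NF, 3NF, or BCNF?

3NF

Candidate keys: {CourseID, StudentID}, {Grade, StudentID}. Prime attributes: {CourseID, Grade, StudentID}.
Grade -> CourseID: {Grade}⁺ = {CourseID, Grade}, which is not all of the attributes, so the left side is not a superkey — BCNF is violated.
Since {CourseID} ⊆ prime attributes and every other non-superkey FD also has a prime right side, the schema is in 3NF.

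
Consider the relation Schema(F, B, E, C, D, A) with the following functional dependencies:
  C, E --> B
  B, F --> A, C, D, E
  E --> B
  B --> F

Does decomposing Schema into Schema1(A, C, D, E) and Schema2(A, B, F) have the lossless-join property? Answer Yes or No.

The shared attributes are {A} and {A}⁺ = {A}.
Schema1 ⊄ {A} and Schema2 ⊄ {A}, so the split is lossy.

No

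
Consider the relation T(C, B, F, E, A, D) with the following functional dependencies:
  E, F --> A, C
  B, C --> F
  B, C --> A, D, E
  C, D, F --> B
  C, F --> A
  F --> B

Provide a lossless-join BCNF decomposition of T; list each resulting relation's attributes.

Candidate keys of the original relation: {B, C}, {C, F}, {E, F}.
In {A, B, C, D, E, F}, {F} is not a superkey ({F}⁺ restricted to this set is {B, F}), so split on F --> B into {B, F} and {A, C, D, E, F}.
{B, F} has no BCNF violation.
{A, C, D, E, F} has no BCNF violation.

{A, C, D, E, F}; {B, F}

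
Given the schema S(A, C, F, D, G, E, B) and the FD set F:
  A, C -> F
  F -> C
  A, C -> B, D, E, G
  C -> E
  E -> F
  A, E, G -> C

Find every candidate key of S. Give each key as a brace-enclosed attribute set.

{A, C}, {A, E}, {A, F}

No FD produces {A}, so it must be in every candidate key.
{A, C}⁺ = {A, B, C, D, E, F, G}, which is every attribute, so {A, C} is a candidate key.
{A, E}⁺ = {A, B, C, D, E, F, G}, which is every attribute, so {A, E} is a candidate key.
{A, F}⁺ = {A, B, C, D, E, F, G}, which is every attribute, so {A, F} is a candidate key.
Any other superkey properly contains one of these, so there are no further candidate keys.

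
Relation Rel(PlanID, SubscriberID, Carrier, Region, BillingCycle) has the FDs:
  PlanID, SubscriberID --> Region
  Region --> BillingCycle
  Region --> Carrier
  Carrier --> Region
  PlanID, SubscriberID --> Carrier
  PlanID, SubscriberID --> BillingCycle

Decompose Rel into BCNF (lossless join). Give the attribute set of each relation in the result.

{BillingCycle, Carrier, Region}; {PlanID, Region, SubscriberID}

Candidate key of the original relation: {PlanID, SubscriberID}.
In {BillingCycle, Carrier, PlanID, Region, SubscriberID}, {Region} is not a superkey ({Region}⁺ restricted to this set is {BillingCycle, Carrier, Region}), so split on Region --> BillingCycle, Carrier into {BillingCycle, Carrier, Region} and {PlanID, Region, SubscriberID}.
{BillingCycle, Carrier, Region} has no BCNF violation.
{PlanID, Region, SubscriberID} has no BCNF violation.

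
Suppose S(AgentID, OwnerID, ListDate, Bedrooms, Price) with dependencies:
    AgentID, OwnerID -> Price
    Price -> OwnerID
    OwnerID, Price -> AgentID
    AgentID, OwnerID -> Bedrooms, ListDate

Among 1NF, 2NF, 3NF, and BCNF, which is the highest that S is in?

BCNF

Candidate keys: {AgentID, OwnerID}, {Price}. Prime attributes: {AgentID, OwnerID, Price}.
Every FD has a superkey on the left, so the relation is in BCNF.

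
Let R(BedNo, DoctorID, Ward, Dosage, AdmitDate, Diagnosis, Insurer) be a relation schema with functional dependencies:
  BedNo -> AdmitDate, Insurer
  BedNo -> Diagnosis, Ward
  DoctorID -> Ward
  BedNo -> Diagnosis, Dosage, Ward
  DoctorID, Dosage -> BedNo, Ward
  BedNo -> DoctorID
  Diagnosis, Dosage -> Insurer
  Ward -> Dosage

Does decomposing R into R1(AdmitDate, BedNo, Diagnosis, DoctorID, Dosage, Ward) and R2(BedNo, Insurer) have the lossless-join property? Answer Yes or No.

Yes

R1 ∩ R2 = {BedNo}; its closure under F is {AdmitDate, BedNo, Diagnosis, DoctorID, Dosage, Insurer, Ward}.
Since R1 ⊆ {AdmitDate, BedNo, Diagnosis, DoctorID, Dosage, Insurer, Ward}, the intersection is a superkey of R1; the decomposition is lossless.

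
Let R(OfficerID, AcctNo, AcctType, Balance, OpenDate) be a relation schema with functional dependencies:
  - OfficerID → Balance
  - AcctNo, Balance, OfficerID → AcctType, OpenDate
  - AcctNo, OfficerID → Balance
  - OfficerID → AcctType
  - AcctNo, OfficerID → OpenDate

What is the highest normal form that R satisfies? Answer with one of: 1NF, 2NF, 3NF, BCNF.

1NF

Candidate key: {AcctNo, OfficerID}. Prime attributes: {AcctNo, OfficerID}.
For OfficerID → Balance we have {OfficerID}⁺ = {AcctType, Balance, OfficerID}; {OfficerID} is not a superkey, so BCNF fails.
OfficerID → Balance determines the non-prime attribute {Balance} from a non-superkey — 3NF is violated.
Since {OfficerID} ⊂ {AcctNo, OfficerID} and {OfficerID}⁺ ⊇ {AcctType, Balance} with {AcctType, Balance} non-prime, there is a partial dependency; 2NF fails.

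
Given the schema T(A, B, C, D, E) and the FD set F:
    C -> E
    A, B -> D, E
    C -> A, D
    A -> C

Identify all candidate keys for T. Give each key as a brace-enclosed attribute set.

{A, B}, {B, C}

No FD produces {B}, so it must be in every candidate key.
{A, B} is a candidate key since {A, B}⁺ = {A, B, C, D, E} covers every attribute.
{B, C} is a candidate key since {B, C}⁺ = {A, B, C, D, E} covers every attribute.
These are minimal and exhaustive — every other superkey contains one of them.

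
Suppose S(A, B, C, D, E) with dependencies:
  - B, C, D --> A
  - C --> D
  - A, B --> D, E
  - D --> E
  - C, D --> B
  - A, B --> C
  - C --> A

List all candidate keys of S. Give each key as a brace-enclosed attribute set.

{C}⁺ = {A, B, C, D, E}, which is every attribute, so {C} is a candidate key.
{A, B}⁺ = {A, B, C, D, E}, which is every attribute, so {A, B} is a candidate key.
No proper subset of any of these is a key, and no other minimal superkey exists.

{A, B}, {C}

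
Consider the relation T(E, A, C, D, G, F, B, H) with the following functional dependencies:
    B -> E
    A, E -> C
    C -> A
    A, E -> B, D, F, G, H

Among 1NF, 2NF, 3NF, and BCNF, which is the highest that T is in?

Candidate keys: {A, B}, {A, E}, {B, C}, {C, E}. Prime attributes: {A, B, C, E}.
B -> E breaks BCNF: {B}⁺ = {B, E}, so {B} is not a superkey.
Since {E} ⊆ prime attributes and every other non-superkey FD also has a prime right side, the schema is in 3NF.

3NF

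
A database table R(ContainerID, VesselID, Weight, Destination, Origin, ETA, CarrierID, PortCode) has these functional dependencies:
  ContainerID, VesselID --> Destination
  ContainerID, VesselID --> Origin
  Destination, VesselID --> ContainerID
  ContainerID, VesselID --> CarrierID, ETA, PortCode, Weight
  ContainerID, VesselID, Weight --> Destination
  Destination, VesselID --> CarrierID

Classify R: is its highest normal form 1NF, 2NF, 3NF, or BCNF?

BCNF

Candidate keys: {ContainerID, VesselID}, {Destination, VesselID}. Prime attributes: {ContainerID, Destination, VesselID}.
Each dependency's left side is a superkey — BCNF holds.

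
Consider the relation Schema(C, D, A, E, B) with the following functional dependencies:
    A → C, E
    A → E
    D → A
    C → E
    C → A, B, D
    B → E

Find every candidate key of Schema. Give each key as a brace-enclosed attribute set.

Closure of {A} is {A, B, C, D, E}, the whole schema; {A} is a candidate key.
Closure of {C} is {A, B, C, D, E}, the whole schema; {C} is a candidate key.
Closure of {D} is {A, B, C, D, E}, the whole schema; {D} is a candidate key.
These are minimal and exhaustive — every other superkey contains one of them.

{A}, {C}, {D}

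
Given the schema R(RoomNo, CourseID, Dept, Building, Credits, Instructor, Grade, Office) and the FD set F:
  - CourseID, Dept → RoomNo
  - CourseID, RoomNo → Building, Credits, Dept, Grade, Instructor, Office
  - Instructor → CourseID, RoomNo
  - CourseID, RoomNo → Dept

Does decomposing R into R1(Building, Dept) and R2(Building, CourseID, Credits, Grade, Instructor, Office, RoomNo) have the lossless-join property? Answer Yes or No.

No

R1 ∩ R2 = {Building}; its closure under F is {Building}.
The closure covers neither R1 nor R2 entirely; the join is not lossless.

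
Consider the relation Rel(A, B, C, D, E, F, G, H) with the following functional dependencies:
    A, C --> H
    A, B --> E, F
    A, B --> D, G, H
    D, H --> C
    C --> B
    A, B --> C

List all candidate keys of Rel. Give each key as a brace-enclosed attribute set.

Attributes never on any right-hand side: {A} — every candidate key must contain it.
Closure of {A, B} is {A, B, C, D, E, F, G, H}, the whole schema; {A, B} is a candidate key.
Closure of {A, C} is {A, B, C, D, E, F, G, H}, the whole schema; {A, C} is a candidate key.
Closure of {A, D, H} is {A, B, C, D, E, F, G, H}, the whole schema; {A, D, H} is a candidate key.
No proper subset of any of these is a key, and no other minimal superkey exists.

{A, B}, {A, C}, {A, D, H}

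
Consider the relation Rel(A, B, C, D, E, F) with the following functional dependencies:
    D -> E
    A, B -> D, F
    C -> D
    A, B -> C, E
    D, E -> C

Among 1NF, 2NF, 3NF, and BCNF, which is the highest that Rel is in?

2NF

Candidate key: {A, B}. Prime attributes: {A, B}.
D -> E breaks BCNF: {D}⁺ = {C, D, E}, so {D} is not a superkey.
D -> E determines the non-prime attribute {E} from a non-superkey — 3NF is violated.
No non-prime attribute depends on a proper subset of any candidate key, so 2NF holds.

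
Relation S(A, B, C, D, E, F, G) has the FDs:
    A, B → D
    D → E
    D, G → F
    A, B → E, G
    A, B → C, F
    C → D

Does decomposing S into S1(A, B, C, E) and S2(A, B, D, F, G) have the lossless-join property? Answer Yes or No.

Yes

Common attributes: {A, B}; their closure is {A, B, C, D, E, F, G}.
This includes all of S1, so the common attributes are a superkey of S1 — the join is lossless.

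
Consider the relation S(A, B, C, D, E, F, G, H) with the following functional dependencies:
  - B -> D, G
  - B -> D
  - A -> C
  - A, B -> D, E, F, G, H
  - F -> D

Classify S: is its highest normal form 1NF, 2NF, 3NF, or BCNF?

Candidate key: {A, B}. Prime attributes: {A, B}.
B -> D, G: {B}⁺ = {B, D, G}, which is not all of the attributes, so the left side is not a superkey — BCNF is violated.
Because {D, G} are non-prime and the left side of B -> D, G is not a superkey, the relation is not in 3NF.
Since {A} ⊂ {A, B} and {A}⁺ ⊇ {C} with {C} non-prime, there is a partial dependency; 2NF fails.

1NF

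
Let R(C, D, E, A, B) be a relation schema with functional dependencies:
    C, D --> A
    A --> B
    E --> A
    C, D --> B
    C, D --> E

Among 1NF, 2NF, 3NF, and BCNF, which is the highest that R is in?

2NF

Candidate key: {C, D}. Prime attributes: {C, D}.
A --> B: {A}⁺ = {A, B}, which is not all of the attributes, so the left side is not a superkey — BCNF is violated.
A --> B has non-prime {B} on the right and a non-superkey on the left, so 3NF fails.
No proper subset of a key has a non-prime attribute in its closure, so there is no partial dependency; 2NF holds.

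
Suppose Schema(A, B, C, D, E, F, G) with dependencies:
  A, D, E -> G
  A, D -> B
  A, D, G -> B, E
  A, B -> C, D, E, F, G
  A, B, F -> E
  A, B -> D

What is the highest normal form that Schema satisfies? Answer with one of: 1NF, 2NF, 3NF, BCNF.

BCNF

Candidate keys: {A, B}, {A, D}. Prime attributes: {A, B, D}.
The left-hand side of every FD is a superkey, so BCNF is satisfied.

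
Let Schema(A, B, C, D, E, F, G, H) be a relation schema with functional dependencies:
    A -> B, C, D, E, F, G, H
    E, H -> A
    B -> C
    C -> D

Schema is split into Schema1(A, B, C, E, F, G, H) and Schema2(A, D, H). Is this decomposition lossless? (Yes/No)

Yes

Schema1 ∩ Schema2 = {A, H}; its closure under F is {A, B, C, D, E, F, G, H}.
Since Schema1 ⊆ {A, B, C, D, E, F, G, H}, the intersection is a superkey of Schema1; the decomposition is lossless.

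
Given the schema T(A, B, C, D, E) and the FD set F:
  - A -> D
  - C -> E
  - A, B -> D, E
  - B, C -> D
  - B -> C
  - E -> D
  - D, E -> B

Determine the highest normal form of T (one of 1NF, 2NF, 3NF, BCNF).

1NF

Candidate keys: {A, B}, {A, C}, {A, E}. Prime attributes: {A, B, C, E}.
For A -> D we have {A}⁺ = {A, D}; {A} is not a superkey, so BCNF fails.
Because {D} is non-prime and the left side of A -> D is not a superkey, the relation is not in 3NF.
{A} is a proper subset of the key {A, B}, and {A}⁺ contains the non-prime attribute {D} — a partial dependency, so 2NF is violated.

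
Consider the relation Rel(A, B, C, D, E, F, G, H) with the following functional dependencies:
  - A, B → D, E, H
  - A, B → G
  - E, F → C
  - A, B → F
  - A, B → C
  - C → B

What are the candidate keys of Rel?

No FD produces {A}, so it must be in every candidate key.
{A, B}⁺ = {A, B, C, D, E, F, G, H}, which is every attribute, so {A, B} is a candidate key.
{A, C}⁺ = {A, B, C, D, E, F, G, H}, which is every attribute, so {A, C} is a candidate key.
{A, E, F}⁺ = {A, B, C, D, E, F, G, H}, which is every attribute, so {A, E, F} is a candidate key.
These are minimal and exhaustive — every other superkey contains one of them.

{A, B}, {A, C}, {A, E, F}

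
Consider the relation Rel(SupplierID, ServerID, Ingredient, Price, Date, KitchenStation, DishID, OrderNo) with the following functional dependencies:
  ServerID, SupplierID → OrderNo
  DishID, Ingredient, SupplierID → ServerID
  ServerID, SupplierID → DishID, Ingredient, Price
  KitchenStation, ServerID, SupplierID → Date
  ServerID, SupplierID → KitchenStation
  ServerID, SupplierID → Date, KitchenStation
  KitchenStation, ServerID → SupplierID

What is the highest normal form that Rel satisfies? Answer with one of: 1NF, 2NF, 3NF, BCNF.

Candidate keys: {DishID, Ingredient, SupplierID}, {KitchenStation, ServerID}, {ServerID, SupplierID}. Prime attributes: {DishID, Ingredient, KitchenStation, ServerID, SupplierID}.
Every FD has a superkey on the left, so the relation is in BCNF.

BCNF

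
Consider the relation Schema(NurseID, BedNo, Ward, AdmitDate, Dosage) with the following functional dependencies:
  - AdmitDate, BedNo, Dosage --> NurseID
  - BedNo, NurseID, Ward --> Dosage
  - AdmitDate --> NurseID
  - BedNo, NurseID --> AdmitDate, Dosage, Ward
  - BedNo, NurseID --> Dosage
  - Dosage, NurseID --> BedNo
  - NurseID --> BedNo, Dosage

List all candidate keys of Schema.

{AdmitDate}⁺ = {AdmitDate, BedNo, Dosage, NurseID, Ward}, which is every attribute, so {AdmitDate} is a candidate key.
{NurseID}⁺ = {AdmitDate, BedNo, Dosage, NurseID, Ward}, which is every attribute, so {NurseID} is a candidate key.
No proper subset of any of these is a key, and no other minimal superkey exists.

{AdmitDate}, {NurseID}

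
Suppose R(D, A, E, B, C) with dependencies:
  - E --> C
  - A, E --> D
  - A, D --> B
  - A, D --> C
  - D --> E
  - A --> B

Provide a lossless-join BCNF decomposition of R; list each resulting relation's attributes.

Candidate keys of the original relation: {A, D}, {A, E}.
{A, B, C, D, E}: {E} determines {C, E} here but is not a superkey — split on E --> C, giving {C, E} and {A, B, D, E}.
{C, E} is in BCNF.
{A, B, D, E}: {D} determines {D, E} here but is not a superkey — split on D --> E, giving {D, E} and {A, B, D}.
{D, E} is in BCNF.
{A, B, D}: {A} determines {A, B} here but is not a superkey — split on A --> B, giving {A, B} and {A, D}.
{A, B} is in BCNF.
{A, D} is in BCNF.

{A, B}; {A, D}; {C, E}; {D, E}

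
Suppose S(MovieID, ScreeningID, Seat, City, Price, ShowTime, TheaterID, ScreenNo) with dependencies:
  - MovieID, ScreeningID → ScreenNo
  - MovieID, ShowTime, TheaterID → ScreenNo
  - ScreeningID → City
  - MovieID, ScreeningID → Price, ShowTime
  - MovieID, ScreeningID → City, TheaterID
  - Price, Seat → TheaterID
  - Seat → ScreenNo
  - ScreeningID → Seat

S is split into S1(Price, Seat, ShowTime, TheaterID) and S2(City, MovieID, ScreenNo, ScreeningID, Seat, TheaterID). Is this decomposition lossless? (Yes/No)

No

Common attributes: {Seat, TheaterID}; their closure is {ScreenNo, Seat, TheaterID}.
S1 ⊄ {ScreenNo, Seat, TheaterID} and S2 ⊄ {ScreenNo, Seat, TheaterID}, so the split is lossy.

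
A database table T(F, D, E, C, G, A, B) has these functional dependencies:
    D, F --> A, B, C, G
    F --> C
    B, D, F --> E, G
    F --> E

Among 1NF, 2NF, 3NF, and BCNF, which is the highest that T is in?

Candidate key: {D, F}. Prime attributes: {D, F}.
F --> C: {F}⁺ = {C, E, F}, which is not all of the attributes, so the left side is not a superkey — BCNF is violated.
F --> C has non-prime {C} on the right and a non-superkey on the left, so 3NF fails.
{F} is a proper subset of the key {D, F}, and {F}⁺ contains the non-prime attributes {C, E} — a partial dependency, so 2NF is violated.

1NF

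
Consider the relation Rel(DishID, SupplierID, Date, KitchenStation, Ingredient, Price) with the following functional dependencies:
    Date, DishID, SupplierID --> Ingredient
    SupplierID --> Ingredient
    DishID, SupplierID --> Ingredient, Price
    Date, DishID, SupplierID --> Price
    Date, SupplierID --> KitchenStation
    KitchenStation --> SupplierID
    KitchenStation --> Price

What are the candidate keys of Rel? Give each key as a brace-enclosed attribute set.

{Date, DishID, KitchenStation}, {Date, DishID, SupplierID}

No FD produces {Date, DishID}, so they must be in every candidate key.
Closure of {Date, DishID, KitchenStation} is {Date, DishID, Ingredient, KitchenStation, Price, SupplierID}, the whole schema; {Date, DishID, KitchenStation} is a candidate key.
Closure of {Date, DishID, SupplierID} is {Date, DishID, Ingredient, KitchenStation, Price, SupplierID}, the whole schema; {Date, DishID, SupplierID} is a candidate key.
These are minimal and exhaustive — every other superkey contains one of them.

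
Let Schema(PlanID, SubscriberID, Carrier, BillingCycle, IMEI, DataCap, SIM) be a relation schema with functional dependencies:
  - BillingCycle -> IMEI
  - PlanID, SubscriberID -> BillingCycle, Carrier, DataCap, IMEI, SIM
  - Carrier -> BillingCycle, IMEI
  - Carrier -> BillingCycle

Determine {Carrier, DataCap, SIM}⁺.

{BillingCycle, Carrier, DataCap, IMEI, SIM}

Start with {Carrier, DataCap, SIM}.
Carrier -> BillingCycle, IMEI applies; add {BillingCycle, IMEI} → now {BillingCycle, Carrier, DataCap, IMEI, SIM}.
No further FD applies.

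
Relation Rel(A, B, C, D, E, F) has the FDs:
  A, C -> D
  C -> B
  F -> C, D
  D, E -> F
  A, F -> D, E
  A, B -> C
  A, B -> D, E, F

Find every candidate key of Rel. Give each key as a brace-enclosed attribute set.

Attributes never on any right-hand side: {A} — every candidate key must contain it.
{A, B} is a candidate key since {A, B}⁺ = {A, B, C, D, E, F} covers every attribute.
{A, C} is a candidate key since {A, C}⁺ = {A, B, C, D, E, F} covers every attribute.
{A, F} is a candidate key since {A, F}⁺ = {A, B, C, D, E, F} covers every attribute.
{A, D, E} is a candidate key since {A, D, E}⁺ = {A, B, C, D, E, F} covers every attribute.
Any other superkey properly contains one of these, so there are no further candidate keys.

{A, B}, {A, C}, {A, D, E}, {A, F}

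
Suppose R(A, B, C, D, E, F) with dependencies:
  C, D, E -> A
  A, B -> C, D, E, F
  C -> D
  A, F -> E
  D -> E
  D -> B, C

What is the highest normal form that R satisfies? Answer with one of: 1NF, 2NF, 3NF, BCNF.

Candidate keys: {A, B}, {C}, {D}. Prime attributes: {A, B, C, D}.
For A, F -> E we have {A, F}⁺ = {A, E, F}; {A, F} is not a superkey, so BCNF fails.
Because {E} is non-prime and the left side of A, F -> E is not a superkey, the relation is not in 3NF.
Checking every proper subset of each key, none determines a non-prime attribute — 2NF is satisfied.

2NF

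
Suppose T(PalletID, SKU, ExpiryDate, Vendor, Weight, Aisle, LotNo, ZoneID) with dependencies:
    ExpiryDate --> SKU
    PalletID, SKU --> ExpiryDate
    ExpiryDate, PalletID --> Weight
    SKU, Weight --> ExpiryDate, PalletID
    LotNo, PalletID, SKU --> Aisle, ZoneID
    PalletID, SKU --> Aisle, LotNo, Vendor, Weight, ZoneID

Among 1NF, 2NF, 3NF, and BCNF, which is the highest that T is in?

Candidate keys: {ExpiryDate, PalletID}, {ExpiryDate, Weight}, {PalletID, SKU}, {SKU, Weight}. Prime attributes: {ExpiryDate, PalletID, SKU, Weight}.
ExpiryDate --> SKU breaks BCNF: {ExpiryDate}⁺ = {ExpiryDate, SKU}, so {ExpiryDate} is not a superkey.
But every attribute on its right side ({SKU}) is prime, and the same holds for every other non-superkey FD, so 3NF still holds.

3NF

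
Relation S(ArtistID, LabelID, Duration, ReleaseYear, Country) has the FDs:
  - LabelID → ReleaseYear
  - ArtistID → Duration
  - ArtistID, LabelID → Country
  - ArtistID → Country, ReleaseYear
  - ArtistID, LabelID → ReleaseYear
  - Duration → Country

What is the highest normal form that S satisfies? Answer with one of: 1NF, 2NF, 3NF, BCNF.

Candidate key: {ArtistID, LabelID}. Prime attributes: {ArtistID, LabelID}.
LabelID → ReleaseYear breaks BCNF: {LabelID}⁺ = {LabelID, ReleaseYear}, so {LabelID} is not a superkey.
LabelID → ReleaseYear determines the non-prime attribute {ReleaseYear} from a non-superkey — 3NF is violated.
{ArtistID} is a proper subset of the key {ArtistID, LabelID}, and {ArtistID}⁺ contains the non-prime attributes {Country, Duration, ReleaseYear} — a partial dependency, so 2NF is violated.

1NF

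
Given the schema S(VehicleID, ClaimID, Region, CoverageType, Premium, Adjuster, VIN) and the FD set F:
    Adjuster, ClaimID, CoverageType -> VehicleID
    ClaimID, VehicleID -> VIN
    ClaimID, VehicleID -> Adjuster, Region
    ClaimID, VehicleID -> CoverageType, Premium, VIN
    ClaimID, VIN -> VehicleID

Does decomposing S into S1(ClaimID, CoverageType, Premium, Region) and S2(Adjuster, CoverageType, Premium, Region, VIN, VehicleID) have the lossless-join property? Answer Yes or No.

No

S1 ∩ S2 = {CoverageType, Premium, Region}; its closure under F is {CoverageType, Premium, Region}.
S1 ⊄ {CoverageType, Premium, Region} and S2 ⊄ {CoverageType, Premium, Region}, so the split is lossy.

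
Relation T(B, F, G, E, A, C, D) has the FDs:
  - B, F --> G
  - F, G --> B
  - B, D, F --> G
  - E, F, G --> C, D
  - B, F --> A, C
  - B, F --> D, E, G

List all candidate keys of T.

{B, F}, {F, G}

No FD produces {F}, so it must be in every candidate key.
{B, F} is a candidate key since {B, F}⁺ = {A, B, C, D, E, F, G} covers every attribute.
{F, G} is a candidate key since {F, G}⁺ = {A, B, C, D, E, F, G} covers every attribute.
These are minimal and exhaustive — every other superkey contains one of them.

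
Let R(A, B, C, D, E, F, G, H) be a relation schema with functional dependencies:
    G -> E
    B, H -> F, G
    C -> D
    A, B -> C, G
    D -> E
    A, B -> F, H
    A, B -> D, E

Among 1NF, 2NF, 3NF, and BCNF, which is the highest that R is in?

2NF

Candidate key: {A, B}. Prime attributes: {A, B}.
G -> E: {G}⁺ = {E, G}, which is not all of the attributes, so the left side is not a superkey — BCNF is violated.
G -> E has non-prime {E} on the right and a non-superkey on the left, so 3NF fails.
No non-prime attribute depends on a proper subset of any candidate key, so 2NF holds.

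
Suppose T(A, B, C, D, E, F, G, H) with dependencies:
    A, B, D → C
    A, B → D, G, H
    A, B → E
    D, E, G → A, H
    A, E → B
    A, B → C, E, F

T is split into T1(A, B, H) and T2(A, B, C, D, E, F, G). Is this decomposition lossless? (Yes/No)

The shared attributes are {A, B} and {A, B}⁺ = {A, B, C, D, E, F, G, H}.
T1 is contained in that closure, so T1 ∩ T2 → T1 holds and the join is lossless.

Yes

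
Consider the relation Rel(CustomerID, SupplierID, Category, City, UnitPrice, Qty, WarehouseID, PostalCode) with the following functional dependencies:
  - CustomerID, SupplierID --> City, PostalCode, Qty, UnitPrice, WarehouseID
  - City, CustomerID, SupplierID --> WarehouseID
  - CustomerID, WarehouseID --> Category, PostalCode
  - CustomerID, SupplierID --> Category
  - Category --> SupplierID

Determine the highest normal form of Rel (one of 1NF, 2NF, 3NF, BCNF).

Candidate keys: {Category, CustomerID}, {CustomerID, SupplierID}, {CustomerID, WarehouseID}. Prime attributes: {Category, CustomerID, SupplierID, WarehouseID}.
For Category --> SupplierID we have {Category}⁺ = {Category, SupplierID}; {Category} is not a superkey, so BCNF fails.
Its right-hand attributes {SupplierID} are all prime, as are those of every other non-superkey FD — the relation is in 3NF.

3NF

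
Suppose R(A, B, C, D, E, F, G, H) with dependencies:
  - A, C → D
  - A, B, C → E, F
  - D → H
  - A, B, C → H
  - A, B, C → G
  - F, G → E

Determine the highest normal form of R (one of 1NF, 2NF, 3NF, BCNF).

Candidate key: {A, B, C}. Prime attributes: {A, B, C}.
A, C → D breaks BCNF: {A, C}⁺ = {A, C, D, H}, so {A, C} is not a superkey.
Because {D} is non-prime and the left side of A, C → D is not a superkey, the relation is not in 3NF.
{A, C} is a proper subset of the key {A, B, C}, and {A, C}⁺ contains the non-prime attributes {D, H} — a partial dependency, so 2NF is violated.

1NF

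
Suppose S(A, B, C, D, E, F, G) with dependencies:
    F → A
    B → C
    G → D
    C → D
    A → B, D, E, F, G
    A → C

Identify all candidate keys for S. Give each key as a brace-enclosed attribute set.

{A}⁺ = {A, B, C, D, E, F, G}, which is every attribute, so {A} is a candidate key.
{F}⁺ = {A, B, C, D, E, F, G}, which is every attribute, so {F} is a candidate key.
These are minimal and exhaustive — every other superkey contains one of them.

{A}, {F}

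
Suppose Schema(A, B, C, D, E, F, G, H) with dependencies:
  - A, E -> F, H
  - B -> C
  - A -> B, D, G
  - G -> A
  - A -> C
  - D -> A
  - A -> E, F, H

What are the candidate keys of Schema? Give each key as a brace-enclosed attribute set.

{A}⁺ = {A, B, C, D, E, F, G, H} — all of the relation — so {A} is a candidate key.
{D}⁺ = {A, B, C, D, E, F, G, H} — all of the relation — so {D} is a candidate key.
{G}⁺ = {A, B, C, D, E, F, G, H} — all of the relation — so {G} is a candidate key.
No proper subset of any of these is a key, and no other minimal superkey exists.

{A}, {D}, {G}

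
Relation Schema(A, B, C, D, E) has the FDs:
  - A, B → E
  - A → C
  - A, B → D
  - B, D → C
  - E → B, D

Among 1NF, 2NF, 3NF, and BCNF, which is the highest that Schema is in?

1NF

Candidate keys: {A, B}, {A, E}. Prime attributes: {A, B, E}.
A → C: {A}⁺ = {A, C}, which is not all of the attributes, so the left side is not a superkey — BCNF is violated.
A → C determines the non-prime attribute {C} from a non-superkey — 3NF is violated.
{A} is a proper subset of the key {A, B}, and {A}⁺ contains the non-prime attribute {C} — a partial dependency, so 2NF is violated.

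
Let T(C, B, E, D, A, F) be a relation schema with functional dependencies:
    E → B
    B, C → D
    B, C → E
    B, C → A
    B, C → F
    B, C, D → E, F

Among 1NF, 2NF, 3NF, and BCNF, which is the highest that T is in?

3NF

Candidate keys: {B, C}, {C, E}. Prime attributes: {B, C, E}.
For E → B we have {E}⁺ = {B, E}; {E} is not a superkey, so BCNF fails.
Its right-hand attributes {B} are all prime, as are those of every other non-superkey FD — the relation is in 3NF.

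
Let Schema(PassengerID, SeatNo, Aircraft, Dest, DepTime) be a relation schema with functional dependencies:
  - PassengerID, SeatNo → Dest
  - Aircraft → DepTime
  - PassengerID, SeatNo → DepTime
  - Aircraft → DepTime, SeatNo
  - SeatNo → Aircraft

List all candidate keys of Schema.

{Aircraft, PassengerID}, {PassengerID, SeatNo}

No FD produces {PassengerID}, so it must be in every candidate key.
{Aircraft, PassengerID}⁺ = {Aircraft, DepTime, Dest, PassengerID, SeatNo}, which is every attribute, so {Aircraft, PassengerID} is a candidate key.
{PassengerID, SeatNo}⁺ = {Aircraft, DepTime, Dest, PassengerID, SeatNo}, which is every attribute, so {PassengerID, SeatNo} is a candidate key.
Any other superkey properly contains one of these, so there are no further candidate keys.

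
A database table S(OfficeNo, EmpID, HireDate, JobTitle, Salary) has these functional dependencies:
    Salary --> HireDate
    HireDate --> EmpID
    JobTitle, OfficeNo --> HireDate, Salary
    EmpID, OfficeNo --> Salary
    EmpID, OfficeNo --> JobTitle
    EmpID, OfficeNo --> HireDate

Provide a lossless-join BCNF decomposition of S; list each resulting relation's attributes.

{EmpID, HireDate}; {HireDate, Salary}; {JobTitle, OfficeNo, Salary}

Candidate keys of the original relation: {EmpID, OfficeNo}, {HireDate, OfficeNo}, {JobTitle, OfficeNo}, {OfficeNo, Salary}.
Within {EmpID, HireDate, JobTitle, OfficeNo, Salary}: {Salary}⁺ ∩ {EmpID, HireDate, JobTitle, OfficeNo, Salary} = {EmpID, HireDate, Salary}, not the whole set, so Salary --> EmpID, HireDate violates BCNF; decompose into {EmpID, HireDate, Salary} and {JobTitle, OfficeNo, Salary}.
Within {EmpID, HireDate, Salary}: {HireDate}⁺ ∩ {EmpID, HireDate, Salary} = {EmpID, HireDate}, not the whole set, so HireDate --> EmpID violates BCNF; decompose into {EmpID, HireDate} and {HireDate, Salary}.
{EmpID, HireDate}: every determinant is a superkey — BCNF.
{HireDate, Salary}: every determinant is a superkey — BCNF.
{JobTitle, OfficeNo, Salary}: every determinant is a superkey — BCNF.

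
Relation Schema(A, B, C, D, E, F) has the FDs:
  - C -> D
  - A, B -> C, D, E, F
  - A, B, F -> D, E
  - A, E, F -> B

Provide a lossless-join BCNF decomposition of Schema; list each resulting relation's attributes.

Candidate keys of the original relation: {A, B}, {A, E, F}.
{A, B, C, D, E, F}: {C} determines {C, D} here but is not a superkey — split on C -> D, giving {C, D} and {A, B, C, E, F}.
{C, D}: every determinant is a superkey — BCNF.
{A, B, C, E, F}: every determinant is a superkey — BCNF.

{A, B, C, E, F}; {C, D}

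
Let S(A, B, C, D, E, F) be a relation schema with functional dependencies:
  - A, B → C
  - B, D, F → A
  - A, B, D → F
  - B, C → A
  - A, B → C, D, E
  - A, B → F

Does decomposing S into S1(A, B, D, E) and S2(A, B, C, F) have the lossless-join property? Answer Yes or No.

Yes

The shared attributes are {A, B} and {A, B}⁺ = {A, B, C, D, E, F}.
Since S1 ⊆ {A, B, C, D, E, F}, the intersection is a superkey of S1; the decomposition is lossless.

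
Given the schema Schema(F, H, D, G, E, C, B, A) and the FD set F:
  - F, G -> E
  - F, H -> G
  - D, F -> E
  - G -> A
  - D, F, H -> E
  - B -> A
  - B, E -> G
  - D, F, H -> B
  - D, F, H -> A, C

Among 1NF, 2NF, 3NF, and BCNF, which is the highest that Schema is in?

Candidate key: {D, F, H}. Prime attributes: {D, F, H}.
F, G -> E breaks BCNF: {F, G}⁺ = {A, E, F, G}, so {F, G} is not a superkey.
F, G -> E determines the non-prime attribute {E} from a non-superkey — 3NF is violated.
Since {D, F} ⊂ {D, F, H} and {D, F}⁺ ⊇ {E} with {E} non-prime, there is a partial dependency; 2NF fails.

1NF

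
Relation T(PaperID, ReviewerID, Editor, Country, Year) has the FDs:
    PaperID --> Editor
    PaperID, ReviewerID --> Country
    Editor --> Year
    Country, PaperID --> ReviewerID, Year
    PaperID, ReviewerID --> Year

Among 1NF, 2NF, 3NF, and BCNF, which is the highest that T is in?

Candidate keys: {Country, PaperID}, {PaperID, ReviewerID}. Prime attributes: {Country, PaperID, ReviewerID}.
PaperID --> Editor breaks BCNF: {PaperID}⁺ = {Editor, PaperID, Year}, so {PaperID} is not a superkey.
PaperID --> Editor has non-prime {Editor} on the right and a non-superkey on the left, so 3NF fails.
{PaperID} is a proper subset of the key {Country, PaperID}, and {PaperID}⁺ contains the non-prime attributes {Editor, Year} — a partial dependency, so 2NF is violated.

1NF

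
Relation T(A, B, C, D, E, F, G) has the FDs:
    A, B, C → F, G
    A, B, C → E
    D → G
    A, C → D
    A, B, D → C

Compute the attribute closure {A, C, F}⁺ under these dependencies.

Start with {A, C, F}.
A, C → D applies; add {D} → now {A, C, D, F}.
D → G applies; add {G} → now {A, C, D, F, G}.
No further FD applies.

{A, C, D, F, G}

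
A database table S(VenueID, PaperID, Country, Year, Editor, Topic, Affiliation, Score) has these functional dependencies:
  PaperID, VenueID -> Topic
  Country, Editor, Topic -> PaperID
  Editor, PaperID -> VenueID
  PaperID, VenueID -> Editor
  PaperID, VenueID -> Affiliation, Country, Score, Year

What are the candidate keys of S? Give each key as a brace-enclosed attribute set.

{Country, Editor, Topic}, {Editor, PaperID}, {PaperID, VenueID}

{Editor, PaperID} is a candidate key since {Editor, PaperID}⁺ = {Affiliation, Country, Editor, PaperID, Score, Topic, VenueID, Year} covers every attribute.
{PaperID, VenueID} is a candidate key since {PaperID, VenueID}⁺ = {Affiliation, Country, Editor, PaperID, Score, Topic, VenueID, Year} covers every attribute.
{Country, Editor, Topic} is a candidate key since {Country, Editor, Topic}⁺ = {Affiliation, Country, Editor, PaperID, Score, Topic, VenueID, Year} covers every attribute.
Any other superkey properly contains one of these, so there are no further candidate keys.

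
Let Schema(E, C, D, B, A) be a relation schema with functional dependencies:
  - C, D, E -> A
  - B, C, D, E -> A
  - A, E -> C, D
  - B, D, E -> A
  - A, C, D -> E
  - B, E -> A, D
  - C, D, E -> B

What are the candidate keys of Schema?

{A, C, D}, {A, E}, {B, E}, {C, D, E}

{A, E}⁺ = {A, B, C, D, E}, which is every attribute, so {A, E} is a candidate key.
{B, E}⁺ = {A, B, C, D, E}, which is every attribute, so {B, E} is a candidate key.
{A, C, D}⁺ = {A, B, C, D, E}, which is every attribute, so {A, C, D} is a candidate key.
{C, D, E}⁺ = {A, B, C, D, E}, which is every attribute, so {C, D, E} is a candidate key.
These are minimal and exhaustive — every other superkey contains one of them.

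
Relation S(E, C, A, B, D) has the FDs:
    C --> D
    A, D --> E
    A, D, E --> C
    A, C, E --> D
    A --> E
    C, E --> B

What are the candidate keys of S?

{A, C}, {A, D}

No FD produces {A}, so it must be in every candidate key.
{A, C} is a candidate key since {A, C}⁺ = {A, B, C, D, E} covers every attribute.
{A, D} is a candidate key since {A, D}⁺ = {A, B, C, D, E} covers every attribute.
Any other superkey properly contains one of these, so there are no further candidate keys.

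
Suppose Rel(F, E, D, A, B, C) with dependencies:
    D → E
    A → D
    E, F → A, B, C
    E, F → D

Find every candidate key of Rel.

{A, F}, {D, F}, {E, F}

No FD produces {F}, so it must be in every candidate key.
{A, F}⁺ = {A, B, C, D, E, F}, which is every attribute, so {A, F} is a candidate key.
{D, F}⁺ = {A, B, C, D, E, F}, which is every attribute, so {D, F} is a candidate key.
{E, F}⁺ = {A, B, C, D, E, F}, which is every attribute, so {E, F} is a candidate key.
No proper subset of any of these is a key, and no other minimal superkey exists.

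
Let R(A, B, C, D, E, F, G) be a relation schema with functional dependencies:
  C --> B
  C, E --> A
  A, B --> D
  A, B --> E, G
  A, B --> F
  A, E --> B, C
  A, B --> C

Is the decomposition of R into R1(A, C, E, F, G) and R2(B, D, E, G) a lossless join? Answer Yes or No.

Common attributes: {E, G}; their closure is {E, G}.
R1 ⊄ {E, G} and R2 ⊄ {E, G}, so the split is lossy.

No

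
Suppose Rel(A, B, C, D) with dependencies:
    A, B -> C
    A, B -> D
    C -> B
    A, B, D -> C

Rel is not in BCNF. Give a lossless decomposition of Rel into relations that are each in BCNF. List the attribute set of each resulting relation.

Candidate keys of the original relation: {A, B}, {A, C}.
In {A, B, C, D}, {C} is not a superkey ({C}⁺ restricted to this set is {B, C}), so split on C -> B into {B, C} and {A, C, D}.
{B, C} is in BCNF.
{A, C, D} is in BCNF.

{A, C, D}; {B, C}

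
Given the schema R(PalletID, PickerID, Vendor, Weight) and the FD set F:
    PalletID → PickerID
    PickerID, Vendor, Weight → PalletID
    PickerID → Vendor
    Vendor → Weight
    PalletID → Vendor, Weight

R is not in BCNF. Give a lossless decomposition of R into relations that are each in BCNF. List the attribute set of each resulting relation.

Candidate keys of the original relation: {PalletID}, {PickerID}.
In {PalletID, PickerID, Vendor, Weight}, {Vendor} is not a superkey ({Vendor}⁺ restricted to this set is {Vendor, Weight}), so split on Vendor → Weight into {Vendor, Weight} and {PalletID, PickerID, Vendor}.
{Vendor, Weight} is in BCNF.
{PalletID, PickerID, Vendor} is in BCNF.

{PalletID, PickerID, Vendor}; {Vendor, Weight}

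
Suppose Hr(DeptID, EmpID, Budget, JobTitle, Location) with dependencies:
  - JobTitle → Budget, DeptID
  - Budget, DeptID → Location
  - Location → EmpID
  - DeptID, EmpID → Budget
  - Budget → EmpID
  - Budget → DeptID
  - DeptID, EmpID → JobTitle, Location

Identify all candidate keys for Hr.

Closure of {Budget} is {Budget, DeptID, EmpID, JobTitle, Location}, the whole schema; {Budget} is a candidate key.
Closure of {JobTitle} is {Budget, DeptID, EmpID, JobTitle, Location}, the whole schema; {JobTitle} is a candidate key.
Closure of {DeptID, EmpID} is {Budget, DeptID, EmpID, JobTitle, Location}, the whole schema; {DeptID, EmpID} is a candidate key.
Closure of {DeptID, Location} is {Budget, DeptID, EmpID, JobTitle, Location}, the whole schema; {DeptID, Location} is a candidate key.
These are minimal and exhaustive — every other superkey contains one of them.

{Budget}, {DeptID, EmpID}, {DeptID, Location}, {JobTitle}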